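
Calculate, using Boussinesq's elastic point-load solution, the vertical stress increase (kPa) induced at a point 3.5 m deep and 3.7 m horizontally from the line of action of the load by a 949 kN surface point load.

Boussinesq vertical stress below a point load on an elastic half-space:
Δσ_z = 3P/(2πz²) · [1 + (r/z)²]^(−5/2)
r/z = 3.7/3.5 = 1.0571; [1+(r/z)²]^(−5/2) = 0.15326.
Δσ_z = 3×949/(2π×3.5²) × 0.15326 = 36.989 × 0.15326 = 5.669 kPa

Δσ_z ≈ 5.67 kPa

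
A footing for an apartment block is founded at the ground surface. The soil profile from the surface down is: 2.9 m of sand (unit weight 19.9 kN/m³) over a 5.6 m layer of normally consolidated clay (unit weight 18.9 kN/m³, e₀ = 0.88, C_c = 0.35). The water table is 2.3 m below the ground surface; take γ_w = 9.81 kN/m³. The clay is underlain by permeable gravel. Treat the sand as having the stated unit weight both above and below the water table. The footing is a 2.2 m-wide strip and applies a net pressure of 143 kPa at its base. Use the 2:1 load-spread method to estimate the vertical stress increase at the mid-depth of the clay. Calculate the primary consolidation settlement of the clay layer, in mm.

S_c ≈ 188 mm

Mid-depth of clay below the ground surface: z = 2.9 + 5.6/2 = 5.7 m.
Total vertical stress at mid-clay: σ_v = 19.9×2.9 + 18.9×2.8 = 110.63 kPa.
Pore pressure: u = 9.81×(5.7 − 2.3) = 33.354 kPa.
Initial effective stress: σ'_0 = σ_v − u = 110.63 − 33.354 = 77.276 kPa.
Stress increase at mid-clay by the 2:1 spreading method:
Δσ = qB/(B+z) = 143×2.2/(2.2+5.7) = 39.823 kPa
Final effective stress: σ'_f = σ'_0 + Δσ = 77.276 + 39.823 = 117.1 kPa.
Normally consolidated clay, so the full stress increment lies on the virgin compression line:
S_c = C_c·H/(1+e₀)·log₁₀(σ'_f/σ'_0) = 0.35×5.6/(1+0.88)×log₁₀(117.1/77.276)
    = 1.0426 × 0.18051 = 0.1882 m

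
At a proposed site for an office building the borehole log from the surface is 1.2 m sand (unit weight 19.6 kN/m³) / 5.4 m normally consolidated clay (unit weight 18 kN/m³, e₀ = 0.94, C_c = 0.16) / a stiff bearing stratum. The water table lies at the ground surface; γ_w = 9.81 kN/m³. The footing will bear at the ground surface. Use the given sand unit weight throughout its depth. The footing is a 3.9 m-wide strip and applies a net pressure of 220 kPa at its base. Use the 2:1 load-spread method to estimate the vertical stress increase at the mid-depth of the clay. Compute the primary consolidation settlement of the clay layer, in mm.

S_c ≈ 280 mm

Mid-depth of clay below the ground surface: z = 1.2 + 5.4/2 = 3.9 m.
Total vertical stress at mid-clay: σ_v = 19.6×1.2 + 18×2.7 = 72.12 kPa.
Pore pressure: u = 9.81×(3.9 − 0) = 38.259 kPa.
Initial effective stress: σ'_0 = σ_v − u = 72.12 − 38.259 = 33.861 kPa.
Stress increase at mid-clay by the 2:1 spreading method:
Δσ = qB/(B+z) = 220×3.9/(3.9+3.9) = 110 kPa
Final effective stress: σ'_f = σ'_0 + Δσ = 33.861 + 110 = 143.86 kPa.
Normally consolidated clay, so the full stress increment lies on the virgin compression line:
S_c = C_c·H/(1+e₀)·log₁₀(σ'_f/σ'_0) = 0.16×5.4/(1+0.94)×log₁₀(143.86/33.861)
    = 0.44536 × 0.62824 = 0.2798 m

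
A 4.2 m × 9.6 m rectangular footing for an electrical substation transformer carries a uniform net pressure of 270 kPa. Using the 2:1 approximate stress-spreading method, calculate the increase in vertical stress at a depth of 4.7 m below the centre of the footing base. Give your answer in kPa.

By the 2:1 method the load spreads at 1 horizontal : 2 vertical, so at depth z the loaded area has grown by z in each plan dimension:
Δσ = qBL/((B+z)(L+z)) = 270×4.2×9.6/((4.2+4.7)(9.6+4.7)) = 85.538 kPa

Δσ_z ≈ 85.5 kPa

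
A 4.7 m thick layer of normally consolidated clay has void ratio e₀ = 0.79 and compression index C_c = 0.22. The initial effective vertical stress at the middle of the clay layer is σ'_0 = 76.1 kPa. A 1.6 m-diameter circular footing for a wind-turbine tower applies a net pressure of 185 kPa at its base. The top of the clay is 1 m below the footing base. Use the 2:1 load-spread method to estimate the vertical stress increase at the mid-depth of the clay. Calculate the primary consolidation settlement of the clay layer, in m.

S_c ≈ 0.0568 m

Mid-depth of clay below the footing base: z = 1 + 4.7/2 = 3.35 m.
Stress increase at mid-clay by the 2:1 spreading method:
Δσ ≈ qD²/(D+z)² = 185×1.6²/(1.6+3.35)² = 19.329 kPa
Final effective stress: σ'_f = σ'_0 + Δσ = 76.1 + 19.329 = 95.429 kPa.
Normally consolidated clay, so the full stress increment lies on the virgin compression line:
S_c = C_c·H/(1+e₀)·log₁₀(σ'_f/σ'_0) = 0.22×4.7/(1+0.79)×log₁₀(95.429/76.1)
    = 0.57765 × 0.098296 = 0.05678 m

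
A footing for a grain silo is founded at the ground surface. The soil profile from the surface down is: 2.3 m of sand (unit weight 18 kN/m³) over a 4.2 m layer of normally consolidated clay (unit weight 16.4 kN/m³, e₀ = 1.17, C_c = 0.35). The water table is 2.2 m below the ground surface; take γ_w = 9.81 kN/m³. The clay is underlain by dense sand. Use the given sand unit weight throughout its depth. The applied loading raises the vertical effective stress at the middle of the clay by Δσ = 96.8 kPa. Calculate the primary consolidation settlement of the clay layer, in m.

S_c ≈ 0.301 m

Mid-depth of clay below the ground surface: z = 2.3 + 4.2/2 = 4.4 m.
Total vertical stress at mid-clay: σ_v = 18×2.3 + 16.4×2.1 = 75.84 kPa.
Pore pressure: u = 9.81×(4.4 − 2.2) = 21.582 kPa.
Initial effective stress: σ'_0 = σ_v − u = 75.84 − 21.582 = 54.258 kPa.
Final effective stress: σ'_f = σ'_0 + Δσ = 54.258 + 96.8 = 151.06 kPa.
Normally consolidated clay, so the full stress increment lies on the virgin compression line:
S_c = C_c·H/(1+e₀)·log₁₀(σ'_f/σ'_0) = 0.35×4.2/(1+1.17)×log₁₀(151.06/54.258)
    = 0.67742 × 0.44469 = 0.3012 m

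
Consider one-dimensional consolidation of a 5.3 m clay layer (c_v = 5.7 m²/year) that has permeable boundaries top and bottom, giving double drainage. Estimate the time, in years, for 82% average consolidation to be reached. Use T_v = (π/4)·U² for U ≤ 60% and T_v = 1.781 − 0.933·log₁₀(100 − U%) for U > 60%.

t ≈ 0.751 years

Drainage path length: H_d = H/2 = 2.65 m (double drainage).
U > 60%: T_v = 1.781 − 0.933·log₁₀(100 − 82) = 0.60983.
t = T_v·H_d²/c_v = 0.60983×2.65²/5.7 = 0.7513 years.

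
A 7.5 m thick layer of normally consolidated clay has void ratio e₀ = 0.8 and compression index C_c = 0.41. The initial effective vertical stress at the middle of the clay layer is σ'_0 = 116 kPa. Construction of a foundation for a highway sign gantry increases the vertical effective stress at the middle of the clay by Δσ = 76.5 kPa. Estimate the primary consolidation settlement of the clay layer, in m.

Final effective stress: σ'_f = σ'_0 + Δσ = 116 + 76.5 = 192.5 kPa.
Normally consolidated clay, so the full stress increment lies on the virgin compression line:
S_c = C_c·H/(1+e₀)·log₁₀(σ'_f/σ'_0) = 0.41×7.5/(1+0.8)×log₁₀(192.5/116)
    = 1.7083 × 0.21997 = 0.3758 m

S_c ≈ 0.376 m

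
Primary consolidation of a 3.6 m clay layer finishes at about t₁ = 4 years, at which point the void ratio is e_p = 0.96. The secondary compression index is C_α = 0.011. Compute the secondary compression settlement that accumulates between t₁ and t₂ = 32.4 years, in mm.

S_s ≈ 18.4 mm

Secondary compression: S_s = C_α·H/(1+e_p)·log₁₀(t₂/t₁)
S_s = 0.011×3.6/(1+0.96)×log₁₀(32.4/4)
    = 0.0202 × 0.9085 = 0.01836 m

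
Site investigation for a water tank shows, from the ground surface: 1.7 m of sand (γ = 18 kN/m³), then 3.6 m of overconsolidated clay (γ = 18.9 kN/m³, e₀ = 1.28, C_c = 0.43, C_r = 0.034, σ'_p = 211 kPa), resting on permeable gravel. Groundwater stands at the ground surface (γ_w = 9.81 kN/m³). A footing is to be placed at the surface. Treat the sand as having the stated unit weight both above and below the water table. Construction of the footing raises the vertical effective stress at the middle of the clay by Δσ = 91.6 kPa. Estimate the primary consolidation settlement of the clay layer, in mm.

Mid-depth of clay below the ground surface: z = 1.7 + 3.6/2 = 3.5 m.
Total vertical stress at mid-clay: σ_v = 18×1.7 + 18.9×1.8 = 64.62 kPa.
Pore pressure: u = 9.81×(3.5 − 0) = 34.335 kPa.
Initial effective stress: σ'_0 = σ_v − u = 64.62 − 34.335 = 30.285 kPa.
Final effective stress: σ'_f = 30.285 + 91.6 = 121.88 kPa.
σ'_f = 121.88 ≤ σ'_p = 211 kPa, so the clay remains overconsolidated and only the recompression index applies:
S_c = C_r·H/(1+e₀)·log₁₀(σ'_f/σ'_0) = 0.034×3.6/2.28×log₁₀(121.88/30.285)
    = 0.053683 × 0.6047 = 0.03246 m

S_c ≈ 32.5 mm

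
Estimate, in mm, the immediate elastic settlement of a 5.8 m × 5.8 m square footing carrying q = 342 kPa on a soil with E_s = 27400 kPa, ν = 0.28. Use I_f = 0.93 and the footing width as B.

S_e ≈ 62 mm

Immediate (elastic) settlement: S_e = q·B·(1−ν²)/E_s · I_f.
S_e = 342 × 5.8 × (1 − 0.28²) / 27400 × 0.93
    = 342 × 5.8 × 0.9216 / 27400 × 0.93
    = 0.06205 m = 62.05 mm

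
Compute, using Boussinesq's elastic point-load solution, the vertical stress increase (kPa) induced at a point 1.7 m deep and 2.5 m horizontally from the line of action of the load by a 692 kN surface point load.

Boussinesq vertical stress below a point load on an elastic half-space:
Δσ_z = 3P/(2πz²) · [1 + (r/z)²]^(−5/2)
r/z = 2.5/1.7 = 1.4706; [1+(r/z)²]^(−5/2) = 0.056218.
Δσ_z = 3×692/(2π×1.7²) × 0.056218 = 114.33 × 0.056218 = 6.427 kPa

Δσ_z ≈ 6.43 kPa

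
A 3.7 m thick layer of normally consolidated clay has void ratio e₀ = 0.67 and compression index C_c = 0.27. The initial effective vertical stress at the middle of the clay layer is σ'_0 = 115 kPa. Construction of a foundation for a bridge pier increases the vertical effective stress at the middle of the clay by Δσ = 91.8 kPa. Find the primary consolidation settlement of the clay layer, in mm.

Final effective stress: σ'_f = σ'_0 + Δσ = 115 + 91.8 = 206.8 kPa.
Normally consolidated clay, so the full stress increment lies on the virgin compression line:
S_c = C_c·H/(1+e₀)·log₁₀(σ'_f/σ'_0) = 0.27×3.7/(1+0.67)×log₁₀(206.8/115)
    = 0.5982 × 0.25485 = 0.1525 m

S_c ≈ 152 mm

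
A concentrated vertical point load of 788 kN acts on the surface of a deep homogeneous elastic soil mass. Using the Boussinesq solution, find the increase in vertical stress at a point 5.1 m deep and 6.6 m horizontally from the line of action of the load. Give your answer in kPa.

Δσ_z ≈ 1.24 kPa

Boussinesq vertical stress below a point load on an elastic half-space:
Δσ_z = 3P/(2πz²) · [1 + (r/z)²]^(−5/2)
r/z = 6.6/5.1 = 1.2941; [1+(r/z)²]^(−5/2) = 0.085466.
Δσ_z = 3×788/(2π×5.1²) × 0.085466 = 14.465 × 0.085466 = 1.236 kPa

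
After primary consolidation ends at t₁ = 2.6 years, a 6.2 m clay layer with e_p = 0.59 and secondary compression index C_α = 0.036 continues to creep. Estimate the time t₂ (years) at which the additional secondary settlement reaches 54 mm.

t₂ ≈ 6.3 years

S_s = C_α·H/(1+e_p)·log₁₀(t₂/t₁) ⇒ log₁₀(t₂/t₁) = S_s·(1+e_p)/(C_α·H).
log₁₀(t₂/t₁) = 0.054 × (1+0.59) / (0.036×6.2) = 0.3847
t₂ = t₁ × 10^0.3847 = 2.6 × 2.425 = 6.305 years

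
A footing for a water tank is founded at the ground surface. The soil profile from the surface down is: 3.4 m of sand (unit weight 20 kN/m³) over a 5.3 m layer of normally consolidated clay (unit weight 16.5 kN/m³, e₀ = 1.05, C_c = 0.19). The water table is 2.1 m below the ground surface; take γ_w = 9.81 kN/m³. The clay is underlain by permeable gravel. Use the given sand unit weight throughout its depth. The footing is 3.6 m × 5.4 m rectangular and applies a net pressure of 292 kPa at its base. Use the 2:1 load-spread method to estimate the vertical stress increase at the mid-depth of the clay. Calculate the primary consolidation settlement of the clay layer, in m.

Mid-depth of clay below the ground surface: z = 3.4 + 5.3/2 = 6.05 m.
Total vertical stress at mid-clay: σ_v = 20×3.4 + 16.5×2.65 = 111.72 kPa.
Pore pressure: u = 9.81×(6.05 − 2.1) = 38.75 kPa.
Initial effective stress: σ'_0 = σ_v − u = 111.72 − 38.75 = 72.97 kPa.
Stress increase at mid-clay by the 2:1 spreading method:
Δσ = qBL/((B+z)(L+z)) = 292×3.6×5.4/((3.6+6.05)(5.4+6.05)) = 51.374 kPa
Final effective stress: σ'_f = σ'_0 + Δσ = 72.97 + 51.374 = 124.34 kPa.
Normally consolidated clay, so the full stress increment lies on the virgin compression line:
S_c = C_c·H/(1+e₀)·log₁₀(σ'_f/σ'_0) = 0.19×5.3/(1+1.05)×log₁₀(124.34/72.97)
    = 0.49122 × 0.23147 = 0.1137 m

S_c ≈ 0.114 m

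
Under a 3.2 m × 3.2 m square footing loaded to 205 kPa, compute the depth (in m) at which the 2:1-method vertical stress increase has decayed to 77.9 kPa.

2:1 spreading — at depth z the loaded area has grown by z in each plan dimension:
qB²/(B+z)² = Δσ_z ⇒ z = B(√(q/Δσ_z) − 1) = 3.2×(√(205/77.9) − 1) = 1.991 m

z ≈ 1.99 m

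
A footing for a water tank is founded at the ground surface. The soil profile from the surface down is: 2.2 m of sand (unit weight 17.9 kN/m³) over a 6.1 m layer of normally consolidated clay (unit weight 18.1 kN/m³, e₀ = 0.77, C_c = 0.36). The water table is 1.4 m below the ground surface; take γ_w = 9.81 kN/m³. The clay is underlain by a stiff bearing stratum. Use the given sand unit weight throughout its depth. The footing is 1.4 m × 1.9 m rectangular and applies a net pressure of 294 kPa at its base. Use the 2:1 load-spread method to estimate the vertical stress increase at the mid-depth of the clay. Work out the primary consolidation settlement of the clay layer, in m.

Mid-depth of clay below the ground surface: z = 2.2 + 6.1/2 = 5.25 m.
Total vertical stress at mid-clay: σ_v = 17.9×2.2 + 18.1×3.05 = 94.585 kPa.
Pore pressure: u = 9.81×(5.25 − 1.4) = 37.769 kPa.
Initial effective stress: σ'_0 = σ_v − u = 94.585 − 37.769 = 56.816 kPa.
Stress increase at mid-clay by the 2:1 spreading method:
Δσ = qBL/((B+z)(L+z)) = 294×1.4×1.9/((1.4+5.25)(1.9+5.25)) = 16.448 kPa
Final effective stress: σ'_f = σ'_0 + Δσ = 56.816 + 16.448 = 73.264 kPa.
Normally consolidated clay, so the full stress increment lies on the virgin compression line:
S_c = C_c·H/(1+e₀)·log₁₀(σ'_f/σ'_0) = 0.36×6.1/(1+0.77)×log₁₀(73.264/56.816)
    = 1.2407 × 0.11042 = 0.137 m

S_c ≈ 0.137 m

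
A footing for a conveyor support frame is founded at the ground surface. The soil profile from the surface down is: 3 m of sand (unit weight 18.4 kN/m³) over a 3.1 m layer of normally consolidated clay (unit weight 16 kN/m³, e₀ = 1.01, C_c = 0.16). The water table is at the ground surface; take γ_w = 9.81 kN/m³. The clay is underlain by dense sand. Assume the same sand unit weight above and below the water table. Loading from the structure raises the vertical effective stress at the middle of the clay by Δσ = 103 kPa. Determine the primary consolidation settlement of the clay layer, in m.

Mid-depth of clay below the ground surface: z = 3 + 3.1/2 = 4.55 m.
Total vertical stress at mid-clay: σ_v = 18.4×3 + 16×1.55 = 80 kPa.
Pore pressure: u = 9.81×(4.55 − 0) = 44.636 kPa.
Initial effective stress: σ'_0 = σ_v − u = 80 − 44.636 = 35.364 kPa.
Final effective stress: σ'_f = σ'_0 + Δσ = 35.364 + 103 = 138.36 kPa.
Normally consolidated clay, so the full stress increment lies on the virgin compression line:
S_c = C_c·H/(1+e₀)·log₁₀(σ'_f/σ'_0) = 0.16×3.1/(1+1.01)×log₁₀(138.36/35.364)
    = 0.24677 × 0.59245 = 0.1462 m

S_c ≈ 0.146 m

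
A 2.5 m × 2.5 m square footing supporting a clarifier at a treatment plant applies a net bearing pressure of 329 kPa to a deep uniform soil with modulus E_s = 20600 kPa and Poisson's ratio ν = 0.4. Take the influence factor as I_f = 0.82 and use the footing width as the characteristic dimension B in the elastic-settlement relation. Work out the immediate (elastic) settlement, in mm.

S_e ≈ 27.5 mm

Immediate (elastic) settlement: S_e = q·B·(1−ν²)/E_s · I_f.
S_e = 329 × 2.5 × (1 − 0.4²) / 20600 × 0.82
    = 329 × 2.5 × 0.84 / 20600 × 0.82
    = 0.0275 m = 27.5 mm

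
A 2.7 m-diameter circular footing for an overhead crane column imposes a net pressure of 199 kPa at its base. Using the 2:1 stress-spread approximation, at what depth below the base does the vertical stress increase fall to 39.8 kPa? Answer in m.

2:1 spreading — at depth z the loaded area has grown by z in each plan dimension:
qD²/(D+z)² = Δσ_z ⇒ z = D(√(q/Δσ_z) − 1) = 2.7×(√(199/39.8) − 1) = 3.337 m

z ≈ 3.34 m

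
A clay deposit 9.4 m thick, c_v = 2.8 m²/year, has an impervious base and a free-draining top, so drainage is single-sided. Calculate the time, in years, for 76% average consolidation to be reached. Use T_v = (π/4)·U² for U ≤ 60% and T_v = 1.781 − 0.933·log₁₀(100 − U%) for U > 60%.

Drainage path length: H_d = H = 9.4 m (single drainage).
U > 60%: T_v = 1.781 − 0.933·log₁₀(100 − 76) = 0.49326.
t = T_v·H_d²/c_v = 0.49326×9.4²/2.8 = 15.57 years.

t ≈ 15.6 years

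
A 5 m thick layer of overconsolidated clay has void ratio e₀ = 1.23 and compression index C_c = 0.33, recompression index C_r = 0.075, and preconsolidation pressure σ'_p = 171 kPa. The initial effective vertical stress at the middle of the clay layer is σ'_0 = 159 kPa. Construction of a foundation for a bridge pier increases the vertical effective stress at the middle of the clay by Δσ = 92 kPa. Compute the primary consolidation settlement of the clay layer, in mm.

S_c ≈ 129 mm

Final effective stress: σ'_f = 159 + 92 = 251 kPa.
σ'_f = 251 > σ'_p = 171 kPa, so the stress path crosses the preconsolidation pressure — recompression up to σ'_p, then virgin compression beyond:
S_c = H/(1+e₀)·[C_r·log₁₀(σ'_p/σ'_0) + C_c·log₁₀(σ'_f/σ'_p)]
    = 5/2.23 × [0.075×log₁₀(171/159) + 0.33×log₁₀(251/171)]
    = 2.2422 × [0.0023699 + 0.055004] = 0.1286 m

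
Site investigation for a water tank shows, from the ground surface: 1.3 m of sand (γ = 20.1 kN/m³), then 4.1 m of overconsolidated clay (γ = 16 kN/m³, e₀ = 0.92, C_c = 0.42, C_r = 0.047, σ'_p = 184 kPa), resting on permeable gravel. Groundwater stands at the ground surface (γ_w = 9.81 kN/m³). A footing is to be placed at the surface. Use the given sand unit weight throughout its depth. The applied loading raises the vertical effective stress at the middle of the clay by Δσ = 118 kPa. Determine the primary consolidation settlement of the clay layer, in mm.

Mid-depth of clay below the ground surface: z = 1.3 + 4.1/2 = 3.35 m.
Total vertical stress at mid-clay: σ_v = 20.1×1.3 + 16×2.05 = 58.93 kPa.
Pore pressure: u = 9.81×(3.35 − 0) = 32.864 kPa.
Initial effective stress: σ'_0 = σ_v − u = 58.93 − 32.864 = 26.066 kPa.
Final effective stress: σ'_f = 26.066 + 118 = 144.07 kPa.
σ'_f = 144.07 ≤ σ'_p = 184 kPa, so the clay remains overconsolidated and only the recompression index applies:
S_c = C_r·H/(1+e₀)·log₁₀(σ'_f/σ'_0) = 0.047×4.1/1.92×log₁₀(144.07/26.066)
    = 0.10036 × 0.7425 = 0.07452 m

S_c ≈ 74.5 mm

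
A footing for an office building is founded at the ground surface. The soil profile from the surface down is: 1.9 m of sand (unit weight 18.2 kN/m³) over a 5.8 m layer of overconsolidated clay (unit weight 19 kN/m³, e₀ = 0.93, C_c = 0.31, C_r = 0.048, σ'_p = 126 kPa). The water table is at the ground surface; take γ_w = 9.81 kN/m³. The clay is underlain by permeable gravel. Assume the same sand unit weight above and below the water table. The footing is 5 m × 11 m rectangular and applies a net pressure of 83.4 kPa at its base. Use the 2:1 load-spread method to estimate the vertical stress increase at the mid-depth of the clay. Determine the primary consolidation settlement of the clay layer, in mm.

Mid-depth of clay below the ground surface: z = 1.9 + 5.8/2 = 4.8 m.
Total vertical stress at mid-clay: σ_v = 18.2×1.9 + 19×2.9 = 89.68 kPa.
Pore pressure: u = 9.81×(4.8 − 0) = 47.088 kPa.
Initial effective stress: σ'_0 = σ_v − u = 89.68 − 47.088 = 42.592 kPa.
Stress increase at mid-clay by the 2:1 spreading method:
Δσ = qBL/((B+z)(L+z)) = 83.4×5×11/((5+4.8)(11+4.8)) = 29.624 kPa
Final effective stress: σ'_f = 42.592 + 29.624 = 72.216 kPa.
σ'_f = 72.216 ≤ σ'_p = 126 kPa, so the clay remains overconsolidated and only the recompression index applies:
S_c = C_r·H/(1+e₀)·log₁₀(σ'_f/σ'_0) = 0.048×5.8/1.93×log₁₀(72.216/42.592)
    = 0.14425 × 0.22931 = 0.03308 m

S_c ≈ 33.1 mm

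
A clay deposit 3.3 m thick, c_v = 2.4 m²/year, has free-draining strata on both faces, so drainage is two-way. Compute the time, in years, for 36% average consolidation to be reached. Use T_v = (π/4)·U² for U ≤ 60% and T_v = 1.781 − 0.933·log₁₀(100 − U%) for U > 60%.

Drainage path length: H_d = H/2 = 1.65 m (double drainage).
U ≤ 60%: T_v = (π/4)·U² = (π/4)×0.36² = 0.10179.
t = T_v·H_d²/c_v = 0.10179×1.65²/2.4 = 0.1155 years.

t ≈ 0.115 years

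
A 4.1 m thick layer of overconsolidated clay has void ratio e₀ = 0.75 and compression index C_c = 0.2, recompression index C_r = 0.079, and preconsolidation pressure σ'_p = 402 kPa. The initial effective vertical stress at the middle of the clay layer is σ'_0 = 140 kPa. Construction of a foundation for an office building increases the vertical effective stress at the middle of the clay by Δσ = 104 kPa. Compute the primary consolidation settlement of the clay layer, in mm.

S_c ≈ 44.7 mm

Final effective stress: σ'_f = 140 + 104 = 244 kPa.
σ'_f = 244 ≤ σ'_p = 402 kPa, so the clay remains overconsolidated and only the recompression index applies:
S_c = C_r·H/(1+e₀)·log₁₀(σ'_f/σ'_0) = 0.079×4.1/1.75×log₁₀(244/140)
    = 0.18509 × 0.24126 = 0.04465 m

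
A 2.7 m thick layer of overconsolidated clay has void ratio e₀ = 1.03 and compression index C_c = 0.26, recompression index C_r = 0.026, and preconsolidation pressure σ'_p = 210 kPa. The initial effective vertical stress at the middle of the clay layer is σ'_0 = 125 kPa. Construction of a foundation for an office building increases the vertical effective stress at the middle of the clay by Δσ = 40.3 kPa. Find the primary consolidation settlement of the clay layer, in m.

S_c ≈ 0.0042 m

Final effective stress: σ'_f = 125 + 40.3 = 165.3 kPa.
σ'_f = 165.3 ≤ σ'_p = 210 kPa, so the clay remains overconsolidated and only the recompression index applies:
S_c = C_r·H/(1+e₀)·log₁₀(σ'_f/σ'_0) = 0.026×2.7/2.03×log₁₀(165.3/125)
    = 0.03458 × 0.12136 = 0.004197 m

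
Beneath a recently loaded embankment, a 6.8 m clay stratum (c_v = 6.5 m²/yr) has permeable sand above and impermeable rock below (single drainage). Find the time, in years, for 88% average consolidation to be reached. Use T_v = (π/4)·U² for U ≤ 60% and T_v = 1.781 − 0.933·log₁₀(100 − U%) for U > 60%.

t ≈ 5.51 years

Drainage path length: H_d = H = 6.8 m (single drainage).
U > 60%: T_v = 1.781 − 0.933·log₁₀(100 − 88) = 0.77412.
t = T_v·H_d²/c_v = 0.77412×6.8²/6.5 = 5.507 years.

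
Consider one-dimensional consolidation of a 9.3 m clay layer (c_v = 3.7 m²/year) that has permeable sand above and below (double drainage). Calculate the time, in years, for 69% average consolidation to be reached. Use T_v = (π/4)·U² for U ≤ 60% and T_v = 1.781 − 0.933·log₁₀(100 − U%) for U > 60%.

Drainage path length: H_d = H/2 = 4.65 m (double drainage).
U > 60%: T_v = 1.781 − 0.933·log₁₀(100 − 69) = 0.38956.
t = T_v·H_d²/c_v = 0.38956×4.65²/3.7 = 2.277 years.

t ≈ 2.28 years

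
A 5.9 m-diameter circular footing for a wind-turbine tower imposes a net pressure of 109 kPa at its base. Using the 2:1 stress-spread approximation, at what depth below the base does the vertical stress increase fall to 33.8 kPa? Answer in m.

z ≈ 4.7 m

2:1 spreading — at depth z the loaded area has grown by z in each plan dimension:
qD²/(D+z)² = Δσ_z ⇒ z = D(√(q/Δσ_z) − 1) = 5.9×(√(109/33.8) − 1) = 4.695 m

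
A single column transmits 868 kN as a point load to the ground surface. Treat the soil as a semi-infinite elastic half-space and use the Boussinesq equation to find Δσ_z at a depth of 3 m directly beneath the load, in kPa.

Boussinesq vertical stress below a point load on an elastic half-space:
Δσ_z = 3P/(2πz²) · [1 + (r/z)²]^(−5/2)
r/z = 0/3 = 0; [1+(r/z)²]^(−5/2) = 1.
Δσ_z = 3×868/(2π×3²) × 1 = 46.049 × 1 = 46.05 kPa

Δσ_z ≈ 46 kPa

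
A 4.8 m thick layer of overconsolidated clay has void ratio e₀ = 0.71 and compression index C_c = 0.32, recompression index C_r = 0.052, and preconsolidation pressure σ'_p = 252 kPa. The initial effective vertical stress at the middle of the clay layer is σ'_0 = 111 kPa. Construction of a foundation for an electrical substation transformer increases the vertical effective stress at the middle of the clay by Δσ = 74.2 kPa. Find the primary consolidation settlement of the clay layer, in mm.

S_c ≈ 32.5 mm

Final effective stress: σ'_f = 111 + 74.2 = 185.2 kPa.
σ'_f = 185.2 ≤ σ'_p = 252 kPa, so the clay remains overconsolidated and only the recompression index applies:
S_c = C_r·H/(1+e₀)·log₁₀(σ'_f/σ'_0) = 0.052×4.8/1.71×log₁₀(185.2/111)
    = 0.14596 × 0.22232 = 0.03245 m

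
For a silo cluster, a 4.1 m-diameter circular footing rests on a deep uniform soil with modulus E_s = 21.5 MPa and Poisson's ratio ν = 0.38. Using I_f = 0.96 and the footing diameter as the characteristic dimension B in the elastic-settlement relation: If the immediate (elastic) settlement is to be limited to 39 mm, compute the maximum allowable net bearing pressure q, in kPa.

E_s = 21.5 MPa = 21500 kPa.
S_e = q·B·(1−ν²)/E_s · I_f  ⇒  q = S_e·E_s / (B·(1−ν²)·I_f).
q = 0.039 × 21500 / (4.1 × 0.8556 × 0.96) = 249 kPa

q ≈ 249 kPa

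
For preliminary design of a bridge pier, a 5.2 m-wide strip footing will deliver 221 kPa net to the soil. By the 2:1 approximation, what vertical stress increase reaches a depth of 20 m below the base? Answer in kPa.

Δσ_z ≈ 45.6 kPa

By the 2:1 method the load spreads at 1 horizontal : 2 vertical, so at depth z the loaded area has grown by z in each plan dimension:
Δσ = qB/(B+z) = 221×5.2/(5.2+20) = 45.603 kPa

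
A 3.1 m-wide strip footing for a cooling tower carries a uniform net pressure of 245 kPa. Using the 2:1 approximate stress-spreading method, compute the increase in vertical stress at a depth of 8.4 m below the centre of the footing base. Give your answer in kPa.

By the 2:1 method the load spreads at 1 horizontal : 2 vertical, so at depth z the loaded area has grown by z in each plan dimension:
Δσ = qB/(B+z) = 245×3.1/(3.1+8.4) = 66.043 kPa

Δσ_z ≈ 66 kPa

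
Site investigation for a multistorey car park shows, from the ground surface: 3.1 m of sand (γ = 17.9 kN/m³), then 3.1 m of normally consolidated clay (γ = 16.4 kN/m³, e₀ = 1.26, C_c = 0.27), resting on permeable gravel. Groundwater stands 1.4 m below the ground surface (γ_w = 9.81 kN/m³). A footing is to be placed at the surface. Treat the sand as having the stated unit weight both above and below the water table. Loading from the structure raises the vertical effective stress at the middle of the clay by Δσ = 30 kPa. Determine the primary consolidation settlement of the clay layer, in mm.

S_c ≈ 76.8 mm

Mid-depth of clay below the ground surface: z = 3.1 + 3.1/2 = 4.65 m.
Total vertical stress at mid-clay: σ_v = 17.9×3.1 + 16.4×1.55 = 80.91 kPa.
Pore pressure: u = 9.81×(4.65 − 1.4) = 31.883 kPa.
Initial effective stress: σ'_0 = σ_v − u = 80.91 − 31.883 = 49.027 kPa.
Final effective stress: σ'_f = σ'_0 + Δσ = 49.027 + 30 = 79.027 kPa.
Normally consolidated clay, so the full stress increment lies on the virgin compression line:
S_c = C_c·H/(1+e₀)·log₁₀(σ'_f/σ'_0) = 0.27×3.1/(1+1.26)×log₁₀(79.027/49.027)
    = 0.37035 × 0.20734 = 0.07679 m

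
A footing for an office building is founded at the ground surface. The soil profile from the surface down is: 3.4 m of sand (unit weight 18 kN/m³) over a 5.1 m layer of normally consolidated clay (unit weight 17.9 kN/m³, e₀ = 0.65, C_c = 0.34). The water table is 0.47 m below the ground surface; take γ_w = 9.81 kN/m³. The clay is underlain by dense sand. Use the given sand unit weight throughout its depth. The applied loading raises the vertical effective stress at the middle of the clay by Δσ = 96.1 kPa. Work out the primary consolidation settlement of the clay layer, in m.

Mid-depth of clay below the ground surface: z = 3.4 + 5.1/2 = 5.95 m.
Total vertical stress at mid-clay: σ_v = 18×3.4 + 17.9×2.55 = 106.84 kPa.
Pore pressure: u = 9.81×(5.95 − 0.47) = 53.759 kPa.
Initial effective stress: σ'_0 = σ_v − u = 106.84 − 53.759 = 53.081 kPa.
Final effective stress: σ'_f = σ'_0 + Δσ = 53.081 + 96.1 = 149.18 kPa.
Normally consolidated clay, so the full stress increment lies on the virgin compression line:
S_c = C_c·H/(1+e₀)·log₁₀(σ'_f/σ'_0) = 0.34×5.1/(1+0.65)×log₁₀(149.18/53.081)
    = 1.0509 × 0.44877 = 0.4716 m

S_c ≈ 0.472 m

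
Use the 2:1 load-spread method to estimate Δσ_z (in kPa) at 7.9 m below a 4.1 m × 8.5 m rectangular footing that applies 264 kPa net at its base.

By the 2:1 method the load spreads at 1 horizontal : 2 vertical, so at depth z the loaded area has grown by z in each plan dimension:
Δσ = qBL/((B+z)(L+z)) = 264×4.1×8.5/((4.1+7.9)(8.5+7.9)) = 46.75 kPa

Δσ_z ≈ 46.8 kPa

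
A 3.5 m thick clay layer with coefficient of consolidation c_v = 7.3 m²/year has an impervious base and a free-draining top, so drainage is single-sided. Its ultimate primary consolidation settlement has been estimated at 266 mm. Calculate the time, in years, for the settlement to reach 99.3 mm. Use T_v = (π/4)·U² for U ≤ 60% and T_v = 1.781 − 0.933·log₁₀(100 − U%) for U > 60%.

Drainage path length: H_d = H = 3.5 m (single drainage).
U = S(t)/S_ult = 99.3/266 = 0.3733.
U ≤ 60%: T_v = (π/4)·U² = (π/4)×0.37331² = 0.10945.
t = T_v·H_d²/c_v = 0.10945×3.5²/7.3 = 0.1837 years.

t ≈ 0.184 years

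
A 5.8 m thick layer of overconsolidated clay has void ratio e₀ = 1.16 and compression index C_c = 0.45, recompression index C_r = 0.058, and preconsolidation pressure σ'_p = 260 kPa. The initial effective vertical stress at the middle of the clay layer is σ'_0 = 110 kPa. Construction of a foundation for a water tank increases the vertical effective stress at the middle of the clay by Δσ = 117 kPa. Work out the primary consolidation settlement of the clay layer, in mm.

Final effective stress: σ'_f = 110 + 117 = 227 kPa.
σ'_f = 227 ≤ σ'_p = 260 kPa, so the clay remains overconsolidated and only the recompression index applies:
S_c = C_r·H/(1+e₀)·log₁₀(σ'_f/σ'_0) = 0.058×5.8/2.16×log₁₀(227/110)
    = 0.15574 × 0.31463 = 0.049 m

S_c ≈ 49 mm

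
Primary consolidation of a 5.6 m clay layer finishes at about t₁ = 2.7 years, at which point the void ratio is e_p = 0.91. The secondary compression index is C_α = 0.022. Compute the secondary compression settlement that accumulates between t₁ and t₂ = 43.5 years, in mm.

Secondary compression: S_s = C_α·H/(1+e_p)·log₁₀(t₂/t₁)
S_s = 0.022×5.6/(1+0.91)×log₁₀(43.5/2.7)
    = 0.0645 × 1.207 = 0.07786 m

S_s ≈ 77.9 mm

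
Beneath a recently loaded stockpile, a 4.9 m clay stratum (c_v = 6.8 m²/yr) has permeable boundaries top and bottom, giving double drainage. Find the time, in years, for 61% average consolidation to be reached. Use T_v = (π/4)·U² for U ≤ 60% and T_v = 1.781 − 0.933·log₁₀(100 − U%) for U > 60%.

t ≈ 0.262 years

Drainage path length: H_d = H/2 = 2.45 m (double drainage).
U > 60%: T_v = 1.781 − 0.933·log₁₀(100 − 61) = 0.29654.
t = T_v·H_d²/c_v = 0.29654×2.45²/6.8 = 0.2618 years.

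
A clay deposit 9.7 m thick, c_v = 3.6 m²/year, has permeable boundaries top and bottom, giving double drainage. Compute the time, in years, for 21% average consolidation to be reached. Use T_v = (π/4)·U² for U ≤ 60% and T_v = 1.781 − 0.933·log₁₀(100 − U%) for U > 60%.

Drainage path length: H_d = H/2 = 4.85 m (double drainage).
U ≤ 60%: T_v = (π/4)·U² = (π/4)×0.21² = 0.034636.
t = T_v·H_d²/c_v = 0.034636×4.85²/3.6 = 0.2263 years.

t ≈ 0.226 years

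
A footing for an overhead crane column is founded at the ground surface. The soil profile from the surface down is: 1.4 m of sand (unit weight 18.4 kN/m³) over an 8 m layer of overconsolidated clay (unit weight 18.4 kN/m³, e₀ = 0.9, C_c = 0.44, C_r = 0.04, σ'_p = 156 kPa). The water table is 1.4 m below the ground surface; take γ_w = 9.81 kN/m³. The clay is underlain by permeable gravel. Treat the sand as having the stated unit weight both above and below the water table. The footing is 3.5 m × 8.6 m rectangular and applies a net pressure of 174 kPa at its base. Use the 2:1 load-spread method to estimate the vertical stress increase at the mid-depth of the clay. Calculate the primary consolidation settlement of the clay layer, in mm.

S_c ≈ 38.8 mm

Mid-depth of clay below the ground surface: z = 1.4 + 8/2 = 5.4 m.
Total vertical stress at mid-clay: σ_v = 18.4×1.4 + 18.4×4 = 99.36 kPa.
Pore pressure: u = 9.81×(5.4 − 1.4) = 39.24 kPa.
Initial effective stress: σ'_0 = σ_v − u = 99.36 − 39.24 = 60.12 kPa.
Stress increase at mid-clay by the 2:1 spreading method:
Δσ = qBL/((B+z)(L+z)) = 174×3.5×8.6/((3.5+5.4)(8.6+5.4)) = 42.034 kPa
Final effective stress: σ'_f = 60.12 + 42.034 = 102.15 kPa.
σ'_f = 102.15 ≤ σ'_p = 156 kPa, so the clay remains overconsolidated and only the recompression index applies:
S_c = C_r·H/(1+e₀)·log₁₀(σ'_f/σ'_0) = 0.04×8/1.9×log₁₀(102.15/60.12)
    = 0.16842 × 0.23022 = 0.03877 m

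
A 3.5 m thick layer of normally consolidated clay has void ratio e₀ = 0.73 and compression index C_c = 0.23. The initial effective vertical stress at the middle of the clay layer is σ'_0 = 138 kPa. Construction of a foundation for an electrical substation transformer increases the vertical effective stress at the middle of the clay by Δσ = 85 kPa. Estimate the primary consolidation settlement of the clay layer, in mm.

Final effective stress: σ'_f = σ'_0 + Δσ = 138 + 85 = 223 kPa.
Normally consolidated clay, so the full stress increment lies on the virgin compression line:
S_c = C_c·H/(1+e₀)·log₁₀(σ'_f/σ'_0) = 0.23×3.5/(1+0.73)×log₁₀(223/138)
    = 0.46532 × 0.20843 = 0.09699 m

S_c ≈ 97 mm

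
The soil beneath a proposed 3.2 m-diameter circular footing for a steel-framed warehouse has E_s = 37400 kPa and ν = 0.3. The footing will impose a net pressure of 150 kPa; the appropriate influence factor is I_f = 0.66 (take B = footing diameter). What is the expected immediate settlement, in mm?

S_e ≈ 7.71 mm

Immediate (elastic) settlement: S_e = q·B·(1−ν²)/E_s · I_f.
S_e = 150 × 3.2 × (1 − 0.3²) / 37400 × 0.66
    = 150 × 3.2 × 0.91 / 37400 × 0.66
    = 0.007708 m = 7.708 mm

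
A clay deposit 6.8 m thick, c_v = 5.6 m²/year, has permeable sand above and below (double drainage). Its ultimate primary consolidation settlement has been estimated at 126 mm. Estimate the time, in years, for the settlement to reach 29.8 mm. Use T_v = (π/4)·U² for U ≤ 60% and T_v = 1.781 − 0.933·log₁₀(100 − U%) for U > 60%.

Drainage path length: H_d = H/2 = 3.4 m (double drainage).
U = S(t)/S_ult = 29.8/126 = 0.2365.
U ≤ 60%: T_v = (π/4)·U² = (π/4)×0.23651² = 0.043932.
t = T_v·H_d²/c_v = 0.043932×3.4²/5.6 = 0.09069 years.

t ≈ 0.0907 years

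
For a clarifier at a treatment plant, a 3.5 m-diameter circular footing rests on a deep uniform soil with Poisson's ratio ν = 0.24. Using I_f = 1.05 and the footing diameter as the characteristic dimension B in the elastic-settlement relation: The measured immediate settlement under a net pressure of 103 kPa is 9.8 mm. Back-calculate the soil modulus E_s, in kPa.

S_e = q·B·(1−ν²)/E_s · I_f  ⇒  E_s = q·B·(1−ν²)·I_f / S_e.
E_s = 103 × 3.5 × 0.9424 × 1.05 / 0.0098 = 36400 kPa

E_s ≈ 36400 kPa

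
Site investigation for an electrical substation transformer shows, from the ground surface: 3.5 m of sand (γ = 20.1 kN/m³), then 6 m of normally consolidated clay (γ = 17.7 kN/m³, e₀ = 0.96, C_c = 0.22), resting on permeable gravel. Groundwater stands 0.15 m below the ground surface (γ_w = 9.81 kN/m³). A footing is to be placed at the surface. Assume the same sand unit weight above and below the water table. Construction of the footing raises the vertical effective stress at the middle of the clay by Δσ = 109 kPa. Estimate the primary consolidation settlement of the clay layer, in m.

S_c ≈ 0.299 m

Mid-depth of clay below the ground surface: z = 3.5 + 6/2 = 6.5 m.
Total vertical stress at mid-clay: σ_v = 20.1×3.5 + 17.7×3 = 123.45 kPa.
Pore pressure: u = 9.81×(6.5 − 0.15) = 62.294 kPa.
Initial effective stress: σ'_0 = σ_v − u = 123.45 − 62.294 = 61.156 kPa.
Final effective stress: σ'_f = σ'_0 + Δσ = 61.156 + 109 = 170.16 kPa.
Normally consolidated clay, so the full stress increment lies on the virgin compression line:
S_c = C_c·H/(1+e₀)·log₁₀(σ'_f/σ'_0) = 0.22×6/(1+0.96)×log₁₀(170.16/61.156)
    = 0.67347 × 0.44442 = 0.2993 m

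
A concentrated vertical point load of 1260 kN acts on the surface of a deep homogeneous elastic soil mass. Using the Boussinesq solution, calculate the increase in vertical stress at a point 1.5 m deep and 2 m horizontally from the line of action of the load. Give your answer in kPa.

Boussinesq vertical stress below a point load on an elastic half-space:
Δσ_z = 3P/(2πz²) · [1 + (r/z)²]^(−5/2)
r/z = 2/1.5 = 1.3333; [1+(r/z)²]^(−5/2) = 0.07776.
Δσ_z = 3×1260/(2π×1.5²) × 0.07776 = 267.38 × 0.07776 = 20.79 kPa

Δσ_z ≈ 20.8 kPa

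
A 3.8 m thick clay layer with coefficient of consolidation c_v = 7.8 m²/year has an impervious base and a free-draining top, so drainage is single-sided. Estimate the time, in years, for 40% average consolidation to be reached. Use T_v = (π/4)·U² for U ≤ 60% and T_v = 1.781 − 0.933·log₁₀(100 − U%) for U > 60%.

t ≈ 0.233 years

Drainage path length: H_d = H = 3.8 m (single drainage).
U ≤ 60%: T_v = (π/4)·U² = (π/4)×0.4² = 0.12566.
t = T_v·H_d²/c_v = 0.12566×3.8²/7.8 = 0.2326 years.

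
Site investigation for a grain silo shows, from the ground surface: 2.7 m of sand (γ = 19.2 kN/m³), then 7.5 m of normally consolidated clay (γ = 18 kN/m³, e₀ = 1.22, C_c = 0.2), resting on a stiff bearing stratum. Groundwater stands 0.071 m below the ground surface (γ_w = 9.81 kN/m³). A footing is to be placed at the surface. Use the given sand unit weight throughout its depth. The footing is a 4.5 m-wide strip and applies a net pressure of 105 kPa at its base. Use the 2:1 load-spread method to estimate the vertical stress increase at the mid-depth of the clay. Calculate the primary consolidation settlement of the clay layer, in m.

S_c ≈ 0.166 m

Mid-depth of clay below the ground surface: z = 2.7 + 7.5/2 = 6.45 m.
Total vertical stress at mid-clay: σ_v = 19.2×2.7 + 18×3.75 = 119.34 kPa.
Pore pressure: u = 9.81×(6.45 − 0.071) = 62.578 kPa.
Initial effective stress: σ'_0 = σ_v − u = 119.34 − 62.578 = 56.762 kPa.
Stress increase at mid-clay by the 2:1 spreading method:
Δσ = qB/(B+z) = 105×4.5/(4.5+6.45) = 43.151 kPa
Final effective stress: σ'_f = σ'_0 + Δσ = 56.762 + 43.151 = 99.913 kPa.
Normally consolidated clay, so the full stress increment lies on the virgin compression line:
S_c = C_c·H/(1+e₀)·log₁₀(σ'_f/σ'_0) = 0.2×7.5/(1+1.22)×log₁₀(99.913/56.762)
    = 0.67568 × 0.24556 = 0.1659 m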